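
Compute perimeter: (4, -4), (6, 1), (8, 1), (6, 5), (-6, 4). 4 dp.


Sides: (4, -4)->(6, 1): sqrt(29) = 5.385165, (6, 1)->(8, 1): sqrt(4) = 2, (8, 1)->(6, 5): sqrt(20) = 4.472136, (6, 5)->(-6, 4): sqrt(145) = 12.041595, (-6, 4)->(4, -4): sqrt(164) = 12.806248
Sum = 36.705144
Perimeter = 36.7051

36.7051


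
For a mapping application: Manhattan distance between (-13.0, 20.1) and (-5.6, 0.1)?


|(-13)-(-5.6)| + |20.1-0.1| = 7.4 + 20 = 27.4

27.4


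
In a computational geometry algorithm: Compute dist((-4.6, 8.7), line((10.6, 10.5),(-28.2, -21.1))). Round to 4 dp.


|cross product| = 410.48
|line direction| = sqrt(2504) = 50.04
Distance = 410.48/sqrt(2504) = 8.203

8.203


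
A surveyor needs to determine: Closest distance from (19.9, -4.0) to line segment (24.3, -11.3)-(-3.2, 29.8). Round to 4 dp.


Project P onto AB: t = 0.1722 (clamped to [0,1])
Closest point on segment: (19.5654, -4.2239)
Distance: 0.4026

0.4026


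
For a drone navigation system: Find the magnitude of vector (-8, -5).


|u| = sqrt((-8)^2 + (-5)^2) = sqrt(89) = 9.434

9.434


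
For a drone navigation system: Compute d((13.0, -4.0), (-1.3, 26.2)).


dx=-14.3, dy=30.2
d^2 = (-14.3)^2 + 30.2^2 = 1116.53
d = sqrt(1116.53) = 33.4145

33.4145


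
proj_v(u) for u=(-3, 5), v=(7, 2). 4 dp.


u.v = -11, |v| = sqrt(53) = 7.2801
Scalar projection = u.v / |v| = -11 / sqrt(53) = -1.511

-1.511


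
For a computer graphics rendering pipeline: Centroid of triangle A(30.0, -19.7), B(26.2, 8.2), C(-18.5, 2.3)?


Centroid = ((x_A+x_B+x_C)/3, (y_A+y_B+y_C)/3)
= ((30+26.2+(-18.5))/3, ((-19.7)+8.2+2.3)/3)
= (12.5667, -3.0667)

(12.5667, -3.0667)


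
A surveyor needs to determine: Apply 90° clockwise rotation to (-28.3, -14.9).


90° CW: (x,y) -> (y, -x)
(-28.3,-14.9) -> (-14.9, 28.3)

(-14.9, 28.3)


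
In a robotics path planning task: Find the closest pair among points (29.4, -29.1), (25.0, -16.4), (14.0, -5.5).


d(P0,P1) = 13.4406, d(P0,P2) = 28.1801, d(P1,P2) = 15.4858
Closest: P0 and P1

Closest pair: (29.4, -29.1) and (25.0, -16.4), distance = 13.4406


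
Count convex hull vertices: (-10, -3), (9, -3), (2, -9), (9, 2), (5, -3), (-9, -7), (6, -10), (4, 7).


Convex hull vertices (CCW): (-10, -3), (-9, -7), (6, -10), (9, -3), (9, 2), (4, 7)
Count = 6

6


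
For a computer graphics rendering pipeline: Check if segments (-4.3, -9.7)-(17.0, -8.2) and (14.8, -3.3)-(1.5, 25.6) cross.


Cross products: d1=637.11, d2=1.59, d3=107.67, d4=743.19
d1*d2 < 0 and d3*d4 < 0? no

No, they don't intersect


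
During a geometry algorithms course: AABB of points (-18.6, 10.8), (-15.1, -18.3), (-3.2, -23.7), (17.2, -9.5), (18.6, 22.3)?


x range: [-18.6, 18.6]
y range: [-23.7, 22.3]
Bounding box: (-18.6,-23.7) to (18.6,22.3)

(-18.6,-23.7) to (18.6,22.3)


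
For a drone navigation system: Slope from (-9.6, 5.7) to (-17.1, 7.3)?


slope = (y2-y1)/(x2-x1) = (7.3-5.7)/((-17.1)-(-9.6)) = 1.6/(-7.5) = -0.2133

-0.2133


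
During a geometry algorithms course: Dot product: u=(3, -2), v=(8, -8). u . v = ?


u . v = u_x*v_x + u_y*v_y = 3*8 + (-2)*(-8)
= 24 + 16 = 40

40


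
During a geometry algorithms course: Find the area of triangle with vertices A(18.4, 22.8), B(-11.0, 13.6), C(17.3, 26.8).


Area = |x_A(y_B-y_C) + x_B(y_C-y_A) + x_C(y_A-y_B)|/2
= |(-242.88) + (-44) + 159.16|/2
= 127.72/2 = 63.86

63.86


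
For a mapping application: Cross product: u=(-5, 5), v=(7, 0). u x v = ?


u x v = u_x*v_y - u_y*v_x = (-5)*0 - 5*7
= 0 - 35 = -35

-35


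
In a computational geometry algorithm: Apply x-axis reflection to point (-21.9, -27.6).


Reflection over x-axis: (x,y) -> (x,-y)
(-21.9, -27.6) -> (-21.9, 27.6)

(-21.9, 27.6)


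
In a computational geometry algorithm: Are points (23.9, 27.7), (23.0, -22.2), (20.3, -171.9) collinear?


Cross product: (23-23.9)*((-171.9)-27.7) - ((-22.2)-27.7)*(20.3-23.9)
= 0

Yes, collinear


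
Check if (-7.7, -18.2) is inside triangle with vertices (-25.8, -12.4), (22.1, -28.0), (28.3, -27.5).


Cross products: AB x AP = 4.54, BC x BP = 75.66, CA x CP = 40.47
All same sign? yes

Yes, inside


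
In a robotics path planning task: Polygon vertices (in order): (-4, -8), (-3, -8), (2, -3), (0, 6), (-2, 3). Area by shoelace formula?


Shoelace sum: ((-4)*(-8) - (-3)*(-8)) + ((-3)*(-3) - 2*(-8)) + (2*6 - 0*(-3)) + (0*3 - (-2)*6) + ((-2)*(-8) - (-4)*3)
= 85
Area = |85|/2 = 42.5

42.5


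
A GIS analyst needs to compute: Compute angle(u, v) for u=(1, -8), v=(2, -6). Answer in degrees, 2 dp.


u.v = 50, |u| = sqrt(65) = 8.0623, |v| = sqrt(40) = 6.3246
cos(theta) = u.v/(|u||v|) = 50/sqrt(2600) = 0.980581
theta = acos(0.980581) = 11.31 degrees

11.31 degrees


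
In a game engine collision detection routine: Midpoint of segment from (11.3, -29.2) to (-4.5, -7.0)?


M = ((11.3+(-4.5))/2, ((-29.2)+(-7))/2)
= (3.4, -18.1)

(3.4, -18.1)


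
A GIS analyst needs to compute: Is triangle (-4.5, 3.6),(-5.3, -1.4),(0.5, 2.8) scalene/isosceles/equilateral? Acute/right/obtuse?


Side lengths squared: AB^2=25.64, BC^2=51.28, CA^2=25.64
Sorted: [25.64, 25.64, 51.28]
By sides: Isosceles, By angles: Right

Isosceles, Right


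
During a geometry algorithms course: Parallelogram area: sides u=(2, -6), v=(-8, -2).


|u x v| = |2*(-2) - (-6)*(-8)|
= |(-4) - 48| = 52

52


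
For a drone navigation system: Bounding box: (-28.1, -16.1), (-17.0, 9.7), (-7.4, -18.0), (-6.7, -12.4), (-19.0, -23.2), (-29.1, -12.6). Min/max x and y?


x range: [-29.1, -6.7]
y range: [-23.2, 9.7]
Bounding box: (-29.1,-23.2) to (-6.7,9.7)

(-29.1,-23.2) to (-6.7,9.7)


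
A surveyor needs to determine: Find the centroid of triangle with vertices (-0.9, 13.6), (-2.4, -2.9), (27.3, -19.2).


Centroid = ((x_A+x_B+x_C)/3, (y_A+y_B+y_C)/3)
= (((-0.9)+(-2.4)+27.3)/3, (13.6+(-2.9)+(-19.2))/3)
= (8, -2.8333)

(8, -2.8333)


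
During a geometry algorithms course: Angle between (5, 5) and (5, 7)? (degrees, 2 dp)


u.v = 60, |u| = sqrt(50) = 7.0711, |v| = sqrt(74) = 8.6023
cos(theta) = u.v/(|u||v|) = 60/sqrt(3700) = 0.986394
theta = acos(0.986394) = 9.46 degrees

9.46 degrees


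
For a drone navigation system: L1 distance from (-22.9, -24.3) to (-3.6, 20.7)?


|(-22.9)-(-3.6)| + |(-24.3)-20.7| = 19.3 + 45 = 64.3

64.3


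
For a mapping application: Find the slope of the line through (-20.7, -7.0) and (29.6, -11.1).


slope = (y2-y1)/(x2-x1) = ((-11.1)-(-7))/(29.6-(-20.7)) = (-4.1)/50.3 = -0.0815

-0.0815


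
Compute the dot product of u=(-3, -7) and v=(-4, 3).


u . v = u_x*v_x + u_y*v_y = (-3)*(-4) + (-7)*3
= 12 + (-21) = -9

-9


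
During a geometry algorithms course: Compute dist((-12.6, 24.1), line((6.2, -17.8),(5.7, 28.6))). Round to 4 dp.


|cross product| = 851.37
|line direction| = sqrt(2153.21) = 46.4027
Distance = 851.37/sqrt(2153.21) = 18.3474

18.3474


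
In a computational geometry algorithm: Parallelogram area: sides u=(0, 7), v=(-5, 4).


|u x v| = |0*4 - 7*(-5)|
= |0 - (-35)| = 35

35


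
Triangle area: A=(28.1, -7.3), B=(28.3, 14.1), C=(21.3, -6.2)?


Area = |x_A(y_B-y_C) + x_B(y_C-y_A) + x_C(y_A-y_B)|/2
= |570.43 + 31.13 + (-455.82)|/2
= 145.74/2 = 72.87

72.87


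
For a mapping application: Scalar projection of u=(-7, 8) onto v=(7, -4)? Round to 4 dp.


u.v = -81, |v| = sqrt(65) = 8.0623
Scalar projection = u.v / |v| = -81 / sqrt(65) = -10.0468

-10.0468


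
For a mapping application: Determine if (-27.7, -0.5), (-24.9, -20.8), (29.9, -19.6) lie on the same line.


Cross product: ((-24.9)-(-27.7))*((-19.6)-(-0.5)) - ((-20.8)-(-0.5))*(29.9-(-27.7))
= 1115.8

No, not collinear


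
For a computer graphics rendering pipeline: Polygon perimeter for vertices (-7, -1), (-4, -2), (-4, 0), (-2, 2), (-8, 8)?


Sides: (-7, -1)->(-4, -2): sqrt(10) = 3.162278, (-4, -2)->(-4, 0): sqrt(4) = 2, (-4, 0)->(-2, 2): sqrt(8) = 2.828427, (-2, 2)->(-8, 8): sqrt(72) = 8.485281, (-8, 8)->(-7, -1): sqrt(82) = 9.055385
Sum = 25.531371
Perimeter = 25.5314

25.5314


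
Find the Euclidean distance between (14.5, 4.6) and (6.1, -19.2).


dx=-8.4, dy=-23.8
d^2 = (-8.4)^2 + (-23.8)^2 = 637
d = sqrt(637) = 25.2389

25.2389


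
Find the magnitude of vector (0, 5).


|u| = sqrt(0^2 + 5^2) = sqrt(25) = 5

5


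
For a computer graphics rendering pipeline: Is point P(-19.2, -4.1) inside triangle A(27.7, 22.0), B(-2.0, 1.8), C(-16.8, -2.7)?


Cross products: AB x AP = -172.21, BC x BP = 9.92, CA x CP = -3.02
All same sign? no

No, outside


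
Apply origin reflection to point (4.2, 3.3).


Reflection over origin: (x,y) -> (-x,-y)
(4.2, 3.3) -> (-4.2, -3.3)

(-4.2, -3.3)


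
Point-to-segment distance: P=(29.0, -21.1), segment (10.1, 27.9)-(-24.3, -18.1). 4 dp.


Project P onto AB: t = 0.4861 (clamped to [0,1])
Closest point on segment: (-6.6221, 5.5391)
Distance: 44.4812

44.4812


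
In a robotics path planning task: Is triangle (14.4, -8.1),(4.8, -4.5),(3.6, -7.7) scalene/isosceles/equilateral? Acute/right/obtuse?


Side lengths squared: AB^2=105.12, BC^2=11.68, CA^2=116.8
Sorted: [11.68, 105.12, 116.8]
By sides: Scalene, By angles: Right

Scalene, Right


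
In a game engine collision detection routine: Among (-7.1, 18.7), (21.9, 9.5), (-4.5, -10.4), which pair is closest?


d(P0,P1) = 30.4243, d(P0,P2) = 29.2159, d(P1,P2) = 33.0601
Closest: P0 and P2

Closest pair: (-7.1, 18.7) and (-4.5, -10.4), distance = 29.2159


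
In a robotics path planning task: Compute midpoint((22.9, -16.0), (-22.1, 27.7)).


M = ((22.9+(-22.1))/2, ((-16)+27.7)/2)
= (0.4, 5.85)

(0.4, 5.85)


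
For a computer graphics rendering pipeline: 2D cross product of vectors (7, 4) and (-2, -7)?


u x v = u_x*v_y - u_y*v_x = 7*(-7) - 4*(-2)
= (-49) - (-8) = -41

-41


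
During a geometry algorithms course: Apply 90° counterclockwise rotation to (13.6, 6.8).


90° CCW: (x,y) -> (-y, x)
(13.6,6.8) -> (-6.8, 13.6)

(-6.8, 13.6)


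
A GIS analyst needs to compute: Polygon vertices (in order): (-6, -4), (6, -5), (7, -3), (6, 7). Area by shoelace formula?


Shoelace sum: ((-6)*(-5) - 6*(-4)) + (6*(-3) - 7*(-5)) + (7*7 - 6*(-3)) + (6*(-4) - (-6)*7)
= 156
Area = |156|/2 = 78

78


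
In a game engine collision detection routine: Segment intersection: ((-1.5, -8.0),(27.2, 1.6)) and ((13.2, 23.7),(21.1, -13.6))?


Cross products: d1=-798.74, d2=347.61, d3=768.67, d4=-377.68
d1*d2 < 0 and d3*d4 < 0? yes

Yes, they intersect


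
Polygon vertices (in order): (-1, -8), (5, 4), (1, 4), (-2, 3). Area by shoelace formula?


Shoelace sum: ((-1)*4 - 5*(-8)) + (5*4 - 1*4) + (1*3 - (-2)*4) + ((-2)*(-8) - (-1)*3)
= 82
Area = |82|/2 = 41

41


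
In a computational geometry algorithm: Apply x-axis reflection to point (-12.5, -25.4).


Reflection over x-axis: (x,y) -> (x,-y)
(-12.5, -25.4) -> (-12.5, 25.4)

(-12.5, 25.4)


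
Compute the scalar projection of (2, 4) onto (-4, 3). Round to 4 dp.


u.v = 4, |v| = sqrt(25) = 5
Scalar projection = u.v / |v| = 4 / sqrt(25) = 0.8

0.8


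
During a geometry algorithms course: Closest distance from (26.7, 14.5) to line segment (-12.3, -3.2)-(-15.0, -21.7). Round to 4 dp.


Project P onto AB: t = 0 (clamped to [0,1])
Closest point on segment: (-12.3, -3.2)
Distance: 42.8286

42.8286


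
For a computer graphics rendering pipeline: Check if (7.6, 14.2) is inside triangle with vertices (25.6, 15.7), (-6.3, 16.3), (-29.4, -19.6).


Cross products: AB x AP = 58.65, BC x BP = 547.52, CA x CP = 552.9
All same sign? yes

Yes, inside


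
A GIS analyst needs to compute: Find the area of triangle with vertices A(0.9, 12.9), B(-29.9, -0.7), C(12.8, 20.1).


Area = |x_A(y_B-y_C) + x_B(y_C-y_A) + x_C(y_A-y_B)|/2
= |(-18.72) + (-215.28) + 174.08|/2
= 59.92/2 = 29.96

29.96


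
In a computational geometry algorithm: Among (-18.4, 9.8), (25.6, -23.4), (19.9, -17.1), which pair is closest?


d(P0,P1) = 55.1202, d(P0,P2) = 46.8028, d(P1,P2) = 8.4959
Closest: P1 and P2

Closest pair: (25.6, -23.4) and (19.9, -17.1), distance = 8.4959


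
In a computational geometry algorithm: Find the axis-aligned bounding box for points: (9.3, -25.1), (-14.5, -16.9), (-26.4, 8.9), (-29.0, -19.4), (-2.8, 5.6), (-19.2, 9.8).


x range: [-29, 9.3]
y range: [-25.1, 9.8]
Bounding box: (-29,-25.1) to (9.3,9.8)

(-29,-25.1) to (9.3,9.8)


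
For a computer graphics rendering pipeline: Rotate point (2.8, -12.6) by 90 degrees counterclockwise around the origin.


90° CCW: (x,y) -> (-y, x)
(2.8,-12.6) -> (12.6, 2.8)

(12.6, 2.8)


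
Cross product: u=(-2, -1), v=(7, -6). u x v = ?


u x v = u_x*v_y - u_y*v_x = (-2)*(-6) - (-1)*7
= 12 - (-7) = 19

19


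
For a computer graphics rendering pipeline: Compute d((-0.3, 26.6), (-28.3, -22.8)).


dx=-28, dy=-49.4
d^2 = (-28)^2 + (-49.4)^2 = 3224.36
d = sqrt(3224.36) = 56.7834

56.7834


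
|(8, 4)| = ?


|u| = sqrt(8^2 + 4^2) = sqrt(80) = 8.9443

8.9443


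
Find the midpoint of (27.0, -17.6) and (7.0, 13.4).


M = ((27+7)/2, ((-17.6)+13.4)/2)
= (17, -2.1)

(17, -2.1)


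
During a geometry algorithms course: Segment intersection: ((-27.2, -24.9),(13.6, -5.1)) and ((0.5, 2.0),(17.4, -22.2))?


Cross products: d1=-1124.95, d2=197.03, d3=549.06, d4=-772.92
d1*d2 < 0 and d3*d4 < 0? yes

Yes, they intersect


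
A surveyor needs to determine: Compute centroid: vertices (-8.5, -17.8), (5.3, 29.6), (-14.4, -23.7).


Centroid = ((x_A+x_B+x_C)/3, (y_A+y_B+y_C)/3)
= (((-8.5)+5.3+(-14.4))/3, ((-17.8)+29.6+(-23.7))/3)
= (-5.8667, -3.9667)

(-5.8667, -3.9667)


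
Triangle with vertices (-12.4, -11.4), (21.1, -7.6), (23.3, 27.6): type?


Side lengths squared: AB^2=1136.69, BC^2=1243.88, CA^2=2795.49
Sorted: [1136.69, 1243.88, 2795.49]
By sides: Scalene, By angles: Obtuse

Scalene, Obtuse


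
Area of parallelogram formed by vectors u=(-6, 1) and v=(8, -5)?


|u x v| = |(-6)*(-5) - 1*8|
= |30 - 8| = 22

22


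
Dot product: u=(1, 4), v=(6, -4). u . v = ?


u . v = u_x*v_x + u_y*v_y = 1*6 + 4*(-4)
= 6 + (-16) = -10

-10


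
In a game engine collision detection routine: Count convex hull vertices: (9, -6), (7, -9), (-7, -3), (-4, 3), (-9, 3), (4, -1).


Convex hull vertices (CCW): (-9, 3), (-7, -3), (7, -9), (9, -6), (4, -1), (-4, 3)
Count = 6

6


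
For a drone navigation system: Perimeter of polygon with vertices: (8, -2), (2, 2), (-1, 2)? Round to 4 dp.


Sides: (8, -2)->(2, 2): sqrt(52) = 7.211103, (2, 2)->(-1, 2): sqrt(9) = 3, (-1, 2)->(8, -2): sqrt(97) = 9.848858
Sum = 20.059961
Perimeter = 20.06

20.06


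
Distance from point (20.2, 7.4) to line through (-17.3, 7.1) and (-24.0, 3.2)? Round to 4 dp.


|cross product| = 144.24
|line direction| = sqrt(60.1) = 7.7524
Distance = 144.24/sqrt(60.1) = 18.6058

18.6058


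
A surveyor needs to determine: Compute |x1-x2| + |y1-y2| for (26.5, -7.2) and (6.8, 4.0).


|26.5-6.8| + |(-7.2)-4| = 19.7 + 11.2 = 30.9

30.9


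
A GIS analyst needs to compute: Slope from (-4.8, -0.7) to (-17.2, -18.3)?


slope = (y2-y1)/(x2-x1) = ((-18.3)-(-0.7))/((-17.2)-(-4.8)) = (-17.6)/(-12.4) = 1.4194

1.4194


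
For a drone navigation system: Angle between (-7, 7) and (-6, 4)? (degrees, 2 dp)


u.v = 70, |u| = sqrt(98) = 9.8995, |v| = sqrt(52) = 7.2111
cos(theta) = u.v/(|u||v|) = 70/sqrt(5096) = 0.980581
theta = acos(0.980581) = 11.31 degrees

11.31 degrees


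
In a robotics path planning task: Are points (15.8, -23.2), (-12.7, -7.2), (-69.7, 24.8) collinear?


Cross product: ((-12.7)-15.8)*(24.8-(-23.2)) - ((-7.2)-(-23.2))*((-69.7)-15.8)
= 0

Yes, collinear


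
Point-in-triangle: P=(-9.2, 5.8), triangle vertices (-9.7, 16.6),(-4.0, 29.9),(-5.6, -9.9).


Cross products: AB x AP = -68.21, BC x BP = -168.4, CA x CP = 31.03
All same sign? no

No, outside


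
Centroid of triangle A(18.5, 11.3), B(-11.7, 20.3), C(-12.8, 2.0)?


Centroid = ((x_A+x_B+x_C)/3, (y_A+y_B+y_C)/3)
= ((18.5+(-11.7)+(-12.8))/3, (11.3+20.3+2)/3)
= (-2, 11.2)

(-2, 11.2)


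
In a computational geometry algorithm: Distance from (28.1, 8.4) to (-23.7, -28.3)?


dx=-51.8, dy=-36.7
d^2 = (-51.8)^2 + (-36.7)^2 = 4030.13
d = sqrt(4030.13) = 63.4833

63.4833


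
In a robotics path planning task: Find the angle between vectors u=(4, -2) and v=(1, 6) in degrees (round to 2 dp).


u.v = -8, |u| = sqrt(20) = 4.4721, |v| = sqrt(37) = 6.0828
cos(theta) = u.v/(|u||v|) = -8/sqrt(740) = -0.294086
theta = acos(-0.294086) = 107.1 degrees

107.1 degrees


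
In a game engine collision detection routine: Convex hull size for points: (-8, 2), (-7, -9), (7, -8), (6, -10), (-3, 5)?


Convex hull vertices (CCW): (-8, 2), (-7, -9), (6, -10), (7, -8), (-3, 5)
Count = 5

5


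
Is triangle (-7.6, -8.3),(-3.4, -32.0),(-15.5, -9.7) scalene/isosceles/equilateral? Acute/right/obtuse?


Side lengths squared: AB^2=579.33, BC^2=643.7, CA^2=64.37
Sorted: [64.37, 579.33, 643.7]
By sides: Scalene, By angles: Right

Scalene, Right


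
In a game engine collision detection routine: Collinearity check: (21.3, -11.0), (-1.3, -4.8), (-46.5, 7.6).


Cross product: ((-1.3)-21.3)*(7.6-(-11)) - ((-4.8)-(-11))*((-46.5)-21.3)
= 0

Yes, collinear


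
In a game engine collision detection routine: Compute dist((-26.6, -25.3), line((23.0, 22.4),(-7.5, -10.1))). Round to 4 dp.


|cross product| = 157.15
|line direction| = sqrt(1986.5) = 44.5702
Distance = 157.15/sqrt(1986.5) = 3.5259

3.5259


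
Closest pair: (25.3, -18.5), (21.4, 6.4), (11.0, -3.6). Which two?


d(P0,P1) = 25.2036, d(P0,P2) = 20.6519, d(P1,P2) = 14.4278
Closest: P1 and P2

Closest pair: (21.4, 6.4) and (11.0, -3.6), distance = 14.4278


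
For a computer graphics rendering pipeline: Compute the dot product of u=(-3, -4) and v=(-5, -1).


u . v = u_x*v_x + u_y*v_y = (-3)*(-5) + (-4)*(-1)
= 15 + 4 = 19

19


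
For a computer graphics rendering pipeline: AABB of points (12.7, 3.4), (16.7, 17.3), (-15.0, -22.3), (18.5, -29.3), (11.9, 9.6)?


x range: [-15, 18.5]
y range: [-29.3, 17.3]
Bounding box: (-15,-29.3) to (18.5,17.3)

(-15,-29.3) to (18.5,17.3)


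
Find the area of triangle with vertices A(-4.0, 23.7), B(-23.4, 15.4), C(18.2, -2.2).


Area = |x_A(y_B-y_C) + x_B(y_C-y_A) + x_C(y_A-y_B)|/2
= |(-70.4) + 606.06 + 151.06|/2
= 686.72/2 = 343.36

343.36


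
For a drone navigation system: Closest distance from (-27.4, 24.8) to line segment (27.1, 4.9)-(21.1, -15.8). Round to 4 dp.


Project P onto AB: t = 0 (clamped to [0,1])
Closest point on segment: (27.1, 4.9)
Distance: 58.0195

58.0195


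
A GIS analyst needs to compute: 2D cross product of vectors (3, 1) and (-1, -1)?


u x v = u_x*v_y - u_y*v_x = 3*(-1) - 1*(-1)
= (-3) - (-1) = -2

-2


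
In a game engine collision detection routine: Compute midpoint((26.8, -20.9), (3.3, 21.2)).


M = ((26.8+3.3)/2, ((-20.9)+21.2)/2)
= (15.05, 0.15)

(15.05, 0.15)


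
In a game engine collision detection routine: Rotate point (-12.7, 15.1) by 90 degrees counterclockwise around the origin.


90° CCW: (x,y) -> (-y, x)
(-12.7,15.1) -> (-15.1, -12.7)

(-15.1, -12.7)


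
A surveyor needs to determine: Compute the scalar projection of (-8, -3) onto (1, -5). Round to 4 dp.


u.v = 7, |v| = sqrt(26) = 5.099
Scalar projection = u.v / |v| = 7 / sqrt(26) = 1.3728

1.3728


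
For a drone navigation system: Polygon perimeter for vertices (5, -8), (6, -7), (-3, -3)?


Sides: (5, -8)->(6, -7): sqrt(2) = 1.414214, (6, -7)->(-3, -3): sqrt(97) = 9.848858, (-3, -3)->(5, -8): sqrt(89) = 9.433981
Sum = 20.697053
Perimeter = 20.6971

20.6971


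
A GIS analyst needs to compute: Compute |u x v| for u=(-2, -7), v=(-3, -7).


|u x v| = |(-2)*(-7) - (-7)*(-3)|
= |14 - 21| = 7

7


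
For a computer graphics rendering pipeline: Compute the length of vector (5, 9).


|u| = sqrt(5^2 + 9^2) = sqrt(106) = 10.2956

10.2956


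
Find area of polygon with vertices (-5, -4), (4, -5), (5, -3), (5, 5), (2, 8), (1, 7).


Shoelace sum: ((-5)*(-5) - 4*(-4)) + (4*(-3) - 5*(-5)) + (5*5 - 5*(-3)) + (5*8 - 2*5) + (2*7 - 1*8) + (1*(-4) - (-5)*7)
= 161
Area = |161|/2 = 80.5

80.5


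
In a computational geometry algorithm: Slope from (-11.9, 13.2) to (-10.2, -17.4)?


slope = (y2-y1)/(x2-x1) = ((-17.4)-13.2)/((-10.2)-(-11.9)) = (-30.6)/1.7 = -18

-18


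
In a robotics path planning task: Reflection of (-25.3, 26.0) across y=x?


Reflection over y=x: (x,y) -> (y,x)
(-25.3, 26) -> (26, -25.3)

(26, -25.3)


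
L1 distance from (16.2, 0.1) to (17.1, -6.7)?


|16.2-17.1| + |0.1-(-6.7)| = 0.9 + 6.8 = 7.7

7.7


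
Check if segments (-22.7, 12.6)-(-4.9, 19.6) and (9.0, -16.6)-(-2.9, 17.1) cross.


Cross products: d1=720.81, d2=37.65, d3=-741.66, d4=-58.5
d1*d2 < 0 and d3*d4 < 0? no

No, they don't intersect


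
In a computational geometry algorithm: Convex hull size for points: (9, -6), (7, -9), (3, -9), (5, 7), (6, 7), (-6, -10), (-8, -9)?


Convex hull vertices (CCW): (-8, -9), (-6, -10), (7, -9), (9, -6), (6, 7), (5, 7)
Count = 6

6


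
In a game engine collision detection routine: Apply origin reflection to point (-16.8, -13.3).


Reflection over origin: (x,y) -> (-x,-y)
(-16.8, -13.3) -> (16.8, 13.3)

(16.8, 13.3)


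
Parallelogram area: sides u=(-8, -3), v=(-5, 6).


|u x v| = |(-8)*6 - (-3)*(-5)|
= |(-48) - 15| = 63

63


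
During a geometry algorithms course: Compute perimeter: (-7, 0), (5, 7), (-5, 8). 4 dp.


Sides: (-7, 0)->(5, 7): sqrt(193) = 13.892444, (5, 7)->(-5, 8): sqrt(101) = 10.049876, (-5, 8)->(-7, 0): sqrt(68) = 8.246211
Sum = 32.188531
Perimeter = 32.1885

32.1885


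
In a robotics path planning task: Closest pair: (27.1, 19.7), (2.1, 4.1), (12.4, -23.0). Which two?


d(P0,P1) = 29.4679, d(P0,P2) = 45.1595, d(P1,P2) = 28.9914
Closest: P1 and P2

Closest pair: (2.1, 4.1) and (12.4, -23.0), distance = 28.9914


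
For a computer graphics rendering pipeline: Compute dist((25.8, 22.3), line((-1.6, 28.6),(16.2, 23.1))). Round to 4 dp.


|cross product| = 38.56
|line direction| = sqrt(347.09) = 18.6304
Distance = 38.56/sqrt(347.09) = 2.0697

2.0697


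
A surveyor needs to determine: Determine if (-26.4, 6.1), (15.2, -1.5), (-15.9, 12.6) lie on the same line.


Cross product: (15.2-(-26.4))*(12.6-6.1) - ((-1.5)-6.1)*((-15.9)-(-26.4))
= 350.2

No, not collinear


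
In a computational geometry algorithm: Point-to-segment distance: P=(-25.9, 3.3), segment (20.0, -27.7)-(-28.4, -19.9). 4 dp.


Project P onto AB: t = 1 (clamped to [0,1])
Closest point on segment: (-28.4, -19.9)
Distance: 23.3343

23.3343


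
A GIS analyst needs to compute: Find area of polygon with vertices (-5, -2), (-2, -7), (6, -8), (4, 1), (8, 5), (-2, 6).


Shoelace sum: ((-5)*(-7) - (-2)*(-2)) + ((-2)*(-8) - 6*(-7)) + (6*1 - 4*(-8)) + (4*5 - 8*1) + (8*6 - (-2)*5) + ((-2)*(-2) - (-5)*6)
= 231
Area = |231|/2 = 115.5

115.5


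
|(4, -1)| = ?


|u| = sqrt(4^2 + (-1)^2) = sqrt(17) = 4.1231

4.1231


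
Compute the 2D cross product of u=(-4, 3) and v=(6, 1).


u x v = u_x*v_y - u_y*v_x = (-4)*1 - 3*6
= (-4) - 18 = -22

-22


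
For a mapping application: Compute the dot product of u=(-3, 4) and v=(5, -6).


u . v = u_x*v_x + u_y*v_y = (-3)*5 + 4*(-6)
= (-15) + (-24) = -39

-39


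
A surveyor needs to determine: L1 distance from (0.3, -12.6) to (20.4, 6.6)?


|0.3-20.4| + |(-12.6)-6.6| = 20.1 + 19.2 = 39.3

39.3


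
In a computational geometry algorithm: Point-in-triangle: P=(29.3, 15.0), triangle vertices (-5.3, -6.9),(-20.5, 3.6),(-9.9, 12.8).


Cross products: AB x AP = -696.18, BC x BP = -337.32, CA x CP = 782.36
All same sign? no

No, outside


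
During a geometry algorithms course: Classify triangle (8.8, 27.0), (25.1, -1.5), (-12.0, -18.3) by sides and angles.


Side lengths squared: AB^2=1077.94, BC^2=1658.65, CA^2=2484.73
Sorted: [1077.94, 1658.65, 2484.73]
By sides: Scalene, By angles: Acute

Scalene, Acute


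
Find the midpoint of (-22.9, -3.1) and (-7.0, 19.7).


M = (((-22.9)+(-7))/2, ((-3.1)+19.7)/2)
= (-14.95, 8.3)

(-14.95, 8.3)


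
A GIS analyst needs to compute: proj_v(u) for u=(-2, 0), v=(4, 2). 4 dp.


u.v = -8, |v| = sqrt(20) = 4.4721
Scalar projection = u.v / |v| = -8 / sqrt(20) = -1.7889

-1.7889


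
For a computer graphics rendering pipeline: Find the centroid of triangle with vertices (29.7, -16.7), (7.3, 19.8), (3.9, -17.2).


Centroid = ((x_A+x_B+x_C)/3, (y_A+y_B+y_C)/3)
= ((29.7+7.3+3.9)/3, ((-16.7)+19.8+(-17.2))/3)
= (13.6333, -4.7)

(13.6333, -4.7)


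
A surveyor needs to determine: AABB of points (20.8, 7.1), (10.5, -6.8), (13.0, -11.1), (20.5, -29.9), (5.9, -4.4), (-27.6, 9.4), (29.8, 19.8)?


x range: [-27.6, 29.8]
y range: [-29.9, 19.8]
Bounding box: (-27.6,-29.9) to (29.8,19.8)

(-27.6,-29.9) to (29.8,19.8)


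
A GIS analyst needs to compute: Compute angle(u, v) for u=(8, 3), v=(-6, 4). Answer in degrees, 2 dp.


u.v = -36, |u| = sqrt(73) = 8.544, |v| = sqrt(52) = 7.2111
cos(theta) = u.v/(|u||v|) = -36/sqrt(3796) = -0.584305
theta = acos(-0.584305) = 125.75 degrees

125.75 degrees


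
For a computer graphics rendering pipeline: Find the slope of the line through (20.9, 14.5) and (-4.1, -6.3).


slope = (y2-y1)/(x2-x1) = ((-6.3)-14.5)/((-4.1)-20.9) = (-20.8)/(-25) = 0.832

0.832


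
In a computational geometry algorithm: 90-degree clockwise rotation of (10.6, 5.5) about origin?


90° CW: (x,y) -> (y, -x)
(10.6,5.5) -> (5.5, -10.6)

(5.5, -10.6)


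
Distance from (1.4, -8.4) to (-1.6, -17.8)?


dx=-3, dy=-9.4
d^2 = (-3)^2 + (-9.4)^2 = 97.36
d = sqrt(97.36) = 9.8671

9.8671


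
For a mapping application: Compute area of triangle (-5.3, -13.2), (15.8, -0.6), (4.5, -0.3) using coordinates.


Area = |x_A(y_B-y_C) + x_B(y_C-y_A) + x_C(y_A-y_B)|/2
= |1.59 + 203.82 + (-56.7)|/2
= 148.71/2 = 74.355

74.355


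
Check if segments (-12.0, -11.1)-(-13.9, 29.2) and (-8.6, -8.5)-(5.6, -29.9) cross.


Cross products: d1=-109.68, d2=421.92, d3=-141.96, d4=-673.56
d1*d2 < 0 and d3*d4 < 0? no

No, they don't intersect


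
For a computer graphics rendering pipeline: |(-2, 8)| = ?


|u| = sqrt((-2)^2 + 8^2) = sqrt(68) = 8.2462

8.2462


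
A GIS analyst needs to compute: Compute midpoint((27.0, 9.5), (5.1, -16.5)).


M = ((27+5.1)/2, (9.5+(-16.5))/2)
= (16.05, -3.5)

(16.05, -3.5)


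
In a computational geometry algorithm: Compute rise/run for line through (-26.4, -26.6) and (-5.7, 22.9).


slope = (y2-y1)/(x2-x1) = (22.9-(-26.6))/((-5.7)-(-26.4)) = 49.5/20.7 = 2.3913

2.3913


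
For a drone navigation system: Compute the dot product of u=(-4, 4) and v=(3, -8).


u . v = u_x*v_x + u_y*v_y = (-4)*3 + 4*(-8)
= (-12) + (-32) = -44

-44


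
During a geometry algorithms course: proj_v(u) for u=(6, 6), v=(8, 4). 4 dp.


u.v = 72, |v| = sqrt(80) = 8.9443
Scalar projection = u.v / |v| = 72 / sqrt(80) = 8.0498

8.0498


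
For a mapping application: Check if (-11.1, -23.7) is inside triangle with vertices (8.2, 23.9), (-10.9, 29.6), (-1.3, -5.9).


Cross products: AB x AP = 1019.17, BC x BP = -518.78, CA x CP = 122.94
All same sign? no

No, outside


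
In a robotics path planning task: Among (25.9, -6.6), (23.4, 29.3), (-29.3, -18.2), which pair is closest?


d(P0,P1) = 35.9869, d(P0,P2) = 56.4057, d(P1,P2) = 70.9474
Closest: P0 and P1

Closest pair: (25.9, -6.6) and (23.4, 29.3), distance = 35.9869


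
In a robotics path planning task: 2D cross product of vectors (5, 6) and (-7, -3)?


u x v = u_x*v_y - u_y*v_x = 5*(-3) - 6*(-7)
= (-15) - (-42) = 27

27


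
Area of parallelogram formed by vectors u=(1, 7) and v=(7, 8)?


|u x v| = |1*8 - 7*7|
= |8 - 49| = 41

41


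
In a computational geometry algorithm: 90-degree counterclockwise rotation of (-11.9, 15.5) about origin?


90° CCW: (x,y) -> (-y, x)
(-11.9,15.5) -> (-15.5, -11.9)

(-15.5, -11.9)


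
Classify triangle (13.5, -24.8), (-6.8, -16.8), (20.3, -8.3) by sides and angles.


Side lengths squared: AB^2=476.09, BC^2=806.66, CA^2=318.49
Sorted: [318.49, 476.09, 806.66]
By sides: Scalene, By angles: Obtuse

Scalene, Obtuse


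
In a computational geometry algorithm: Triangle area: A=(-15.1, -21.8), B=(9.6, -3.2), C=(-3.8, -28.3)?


Area = |x_A(y_B-y_C) + x_B(y_C-y_A) + x_C(y_A-y_B)|/2
= |(-379.01) + (-62.4) + 70.68|/2
= 370.73/2 = 185.365

185.365


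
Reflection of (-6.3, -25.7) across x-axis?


Reflection over x-axis: (x,y) -> (x,-y)
(-6.3, -25.7) -> (-6.3, 25.7)

(-6.3, 25.7)


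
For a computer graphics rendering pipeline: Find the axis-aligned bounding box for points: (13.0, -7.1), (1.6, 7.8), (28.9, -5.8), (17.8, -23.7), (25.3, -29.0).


x range: [1.6, 28.9]
y range: [-29, 7.8]
Bounding box: (1.6,-29) to (28.9,7.8)

(1.6,-29) to (28.9,7.8)


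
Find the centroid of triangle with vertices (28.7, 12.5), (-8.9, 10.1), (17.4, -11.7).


Centroid = ((x_A+x_B+x_C)/3, (y_A+y_B+y_C)/3)
= ((28.7+(-8.9)+17.4)/3, (12.5+10.1+(-11.7))/3)
= (12.4, 3.6333)

(12.4, 3.6333)


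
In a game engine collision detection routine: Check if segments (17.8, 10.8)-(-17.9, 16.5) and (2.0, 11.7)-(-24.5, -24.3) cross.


Cross products: d1=592.65, d2=-843.6, d3=57.93, d4=1494.18
d1*d2 < 0 and d3*d4 < 0? no

No, they don't intersect


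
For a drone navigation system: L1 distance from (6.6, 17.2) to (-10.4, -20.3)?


|6.6-(-10.4)| + |17.2-(-20.3)| = 17 + 37.5 = 54.5

54.5


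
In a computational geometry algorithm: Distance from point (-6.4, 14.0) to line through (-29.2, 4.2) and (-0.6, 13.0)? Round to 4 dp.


|cross product| = 79.64
|line direction| = sqrt(895.4) = 29.9232
Distance = 79.64/sqrt(895.4) = 2.6615

2.6615


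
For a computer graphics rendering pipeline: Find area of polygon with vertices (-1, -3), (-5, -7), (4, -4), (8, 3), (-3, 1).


Shoelace sum: ((-1)*(-7) - (-5)*(-3)) + ((-5)*(-4) - 4*(-7)) + (4*3 - 8*(-4)) + (8*1 - (-3)*3) + ((-3)*(-3) - (-1)*1)
= 111
Area = |111|/2 = 55.5

55.5


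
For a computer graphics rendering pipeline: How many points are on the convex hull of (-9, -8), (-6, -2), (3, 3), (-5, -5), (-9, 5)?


Convex hull vertices (CCW): (-9, -8), (-5, -5), (3, 3), (-9, 5)
Count = 4

4


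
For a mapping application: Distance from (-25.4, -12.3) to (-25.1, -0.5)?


dx=0.3, dy=11.8
d^2 = 0.3^2 + 11.8^2 = 139.33
d = sqrt(139.33) = 11.8038

11.8038


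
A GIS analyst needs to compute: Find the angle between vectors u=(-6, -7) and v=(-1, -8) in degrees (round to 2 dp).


u.v = 62, |u| = sqrt(85) = 9.2195, |v| = sqrt(65) = 8.0623
cos(theta) = u.v/(|u||v|) = 62/sqrt(5525) = 0.834114
theta = acos(0.834114) = 33.48 degrees

33.48 degrees


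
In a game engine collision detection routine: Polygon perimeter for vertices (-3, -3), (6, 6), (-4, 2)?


Sides: (-3, -3)->(6, 6): sqrt(162) = 12.727922, (6, 6)->(-4, 2): sqrt(116) = 10.77033, (-4, 2)->(-3, -3): sqrt(26) = 5.09902
Sum = 28.597272
Perimeter = 28.5973

28.5973


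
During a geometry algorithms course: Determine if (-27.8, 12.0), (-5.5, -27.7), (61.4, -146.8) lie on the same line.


Cross product: ((-5.5)-(-27.8))*((-146.8)-12) - ((-27.7)-12)*(61.4-(-27.8))
= 0

Yes, collinear


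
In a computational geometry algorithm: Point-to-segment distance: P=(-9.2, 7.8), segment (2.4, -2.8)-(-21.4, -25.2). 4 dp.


Project P onto AB: t = 0.0362 (clamped to [0,1])
Closest point on segment: (1.5391, -3.6103)
Distance: 15.6692

15.6692


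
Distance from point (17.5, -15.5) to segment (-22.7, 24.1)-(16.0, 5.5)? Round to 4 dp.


Project P onto AB: t = 1 (clamped to [0,1])
Closest point on segment: (16, 5.5)
Distance: 21.0535

21.0535


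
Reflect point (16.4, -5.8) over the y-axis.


Reflection over y-axis: (x,y) -> (-x,y)
(16.4, -5.8) -> (-16.4, -5.8)

(-16.4, -5.8)


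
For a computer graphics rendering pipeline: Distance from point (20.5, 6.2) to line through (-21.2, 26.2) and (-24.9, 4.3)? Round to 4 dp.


|cross product| = 987.23
|line direction| = sqrt(493.3) = 22.2104
Distance = 987.23/sqrt(493.3) = 44.4491

44.4491


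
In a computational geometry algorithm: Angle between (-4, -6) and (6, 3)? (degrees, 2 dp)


u.v = -42, |u| = sqrt(52) = 7.2111, |v| = sqrt(45) = 6.7082
cos(theta) = u.v/(|u||v|) = -42/sqrt(2340) = -0.868243
theta = acos(-0.868243) = 150.26 degrees

150.26 degrees


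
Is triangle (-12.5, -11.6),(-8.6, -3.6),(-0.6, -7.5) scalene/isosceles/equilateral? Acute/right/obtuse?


Side lengths squared: AB^2=79.21, BC^2=79.21, CA^2=158.42
Sorted: [79.21, 79.21, 158.42]
By sides: Isosceles, By angles: Right

Isosceles, Right


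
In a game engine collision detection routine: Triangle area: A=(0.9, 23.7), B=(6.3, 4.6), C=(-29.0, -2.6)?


Area = |x_A(y_B-y_C) + x_B(y_C-y_A) + x_C(y_A-y_B)|/2
= |6.48 + (-165.69) + (-553.9)|/2
= 713.11/2 = 356.555

356.555


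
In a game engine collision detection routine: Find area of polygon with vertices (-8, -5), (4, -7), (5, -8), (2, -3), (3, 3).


Shoelace sum: ((-8)*(-7) - 4*(-5)) + (4*(-8) - 5*(-7)) + (5*(-3) - 2*(-8)) + (2*3 - 3*(-3)) + (3*(-5) - (-8)*3)
= 104
Area = |104|/2 = 52

52


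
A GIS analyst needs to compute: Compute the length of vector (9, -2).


|u| = sqrt(9^2 + (-2)^2) = sqrt(85) = 9.2195

9.2195


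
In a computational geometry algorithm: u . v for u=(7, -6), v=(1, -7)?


u . v = u_x*v_x + u_y*v_y = 7*1 + (-6)*(-7)
= 7 + 42 = 49

49


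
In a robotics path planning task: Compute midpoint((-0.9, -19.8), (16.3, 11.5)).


M = (((-0.9)+16.3)/2, ((-19.8)+11.5)/2)
= (7.7, -4.15)

(7.7, -4.15)


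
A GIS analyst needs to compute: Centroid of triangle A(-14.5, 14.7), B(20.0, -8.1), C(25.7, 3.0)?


Centroid = ((x_A+x_B+x_C)/3, (y_A+y_B+y_C)/3)
= (((-14.5)+20+25.7)/3, (14.7+(-8.1)+3)/3)
= (10.4, 3.2)

(10.4, 3.2)


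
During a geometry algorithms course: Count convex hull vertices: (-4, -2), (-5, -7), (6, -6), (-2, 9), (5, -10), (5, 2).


Convex hull vertices (CCW): (-5, -7), (5, -10), (6, -6), (5, 2), (-2, 9)
Count = 5

5


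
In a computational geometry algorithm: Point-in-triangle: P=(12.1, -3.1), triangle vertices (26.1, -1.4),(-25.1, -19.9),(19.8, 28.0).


Cross products: AB x AP = -171.96, BC x BP = -1027.56, CA x CP = -422.31
All same sign? yes

Yes, inside


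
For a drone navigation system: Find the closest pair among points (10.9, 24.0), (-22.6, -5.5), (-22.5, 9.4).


d(P0,P1) = 44.6374, d(P0,P2) = 36.4516, d(P1,P2) = 14.9003
Closest: P1 and P2

Closest pair: (-22.6, -5.5) and (-22.5, 9.4), distance = 14.9003


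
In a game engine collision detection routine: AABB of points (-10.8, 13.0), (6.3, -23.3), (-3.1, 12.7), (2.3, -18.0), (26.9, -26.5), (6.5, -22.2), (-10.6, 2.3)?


x range: [-10.8, 26.9]
y range: [-26.5, 13]
Bounding box: (-10.8,-26.5) to (26.9,13)

(-10.8,-26.5) to (26.9,13)


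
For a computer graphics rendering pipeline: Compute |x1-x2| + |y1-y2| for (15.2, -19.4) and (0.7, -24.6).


|15.2-0.7| + |(-19.4)-(-24.6)| = 14.5 + 5.2 = 19.7

19.7


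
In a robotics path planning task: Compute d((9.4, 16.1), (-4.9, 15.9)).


dx=-14.3, dy=-0.2
d^2 = (-14.3)^2 + (-0.2)^2 = 204.53
d = sqrt(204.53) = 14.3014

14.3014


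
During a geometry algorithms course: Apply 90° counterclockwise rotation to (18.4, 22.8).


90° CCW: (x,y) -> (-y, x)
(18.4,22.8) -> (-22.8, 18.4)

(-22.8, 18.4)


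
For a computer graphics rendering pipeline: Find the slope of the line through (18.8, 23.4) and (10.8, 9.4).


slope = (y2-y1)/(x2-x1) = (9.4-23.4)/(10.8-18.8) = (-14)/(-8) = 1.75

1.75


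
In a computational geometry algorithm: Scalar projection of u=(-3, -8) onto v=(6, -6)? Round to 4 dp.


u.v = 30, |v| = sqrt(72) = 8.4853
Scalar projection = u.v / |v| = 30 / sqrt(72) = 3.5355

3.5355


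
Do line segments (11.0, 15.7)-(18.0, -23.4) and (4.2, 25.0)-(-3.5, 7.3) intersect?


Cross products: d1=191.97, d2=616.94, d3=-200.78, d4=-625.75
d1*d2 < 0 and d3*d4 < 0? no

No, they don't intersect


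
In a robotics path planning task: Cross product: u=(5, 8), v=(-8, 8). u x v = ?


u x v = u_x*v_y - u_y*v_x = 5*8 - 8*(-8)
= 40 - (-64) = 104

104


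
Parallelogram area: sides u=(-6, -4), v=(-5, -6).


|u x v| = |(-6)*(-6) - (-4)*(-5)|
= |36 - 20| = 16

16


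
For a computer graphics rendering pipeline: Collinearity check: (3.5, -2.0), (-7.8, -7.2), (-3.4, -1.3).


Cross product: ((-7.8)-3.5)*((-1.3)-(-2)) - ((-7.2)-(-2))*((-3.4)-3.5)
= -43.79

No, not collinear


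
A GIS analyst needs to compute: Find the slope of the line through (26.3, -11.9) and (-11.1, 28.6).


slope = (y2-y1)/(x2-x1) = (28.6-(-11.9))/((-11.1)-26.3) = 40.5/(-37.4) = -1.0829

-1.0829


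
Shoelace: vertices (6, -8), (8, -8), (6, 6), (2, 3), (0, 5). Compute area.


Shoelace sum: (6*(-8) - 8*(-8)) + (8*6 - 6*(-8)) + (6*3 - 2*6) + (2*5 - 0*3) + (0*(-8) - 6*5)
= 98
Area = |98|/2 = 49

49


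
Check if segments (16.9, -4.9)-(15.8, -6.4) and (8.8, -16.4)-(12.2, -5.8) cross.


Cross products: d1=-46.76, d2=-40.2, d3=0.5, d4=-6.06
d1*d2 < 0 and d3*d4 < 0? no

No, they don't intersect


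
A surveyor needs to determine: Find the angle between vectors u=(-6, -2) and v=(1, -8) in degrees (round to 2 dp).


u.v = 10, |u| = sqrt(40) = 6.3246, |v| = sqrt(65) = 8.0623
cos(theta) = u.v/(|u||v|) = 10/sqrt(2600) = 0.196116
theta = acos(0.196116) = 78.69 degrees

78.69 degrees


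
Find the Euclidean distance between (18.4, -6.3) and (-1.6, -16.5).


dx=-20, dy=-10.2
d^2 = (-20)^2 + (-10.2)^2 = 504.04
d = sqrt(504.04) = 22.4508

22.4508


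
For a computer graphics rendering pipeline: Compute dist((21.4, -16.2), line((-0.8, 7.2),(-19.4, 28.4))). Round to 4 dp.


|cross product| = 35.4
|line direction| = sqrt(795.4) = 28.2028
Distance = 35.4/sqrt(795.4) = 1.2552

1.2552


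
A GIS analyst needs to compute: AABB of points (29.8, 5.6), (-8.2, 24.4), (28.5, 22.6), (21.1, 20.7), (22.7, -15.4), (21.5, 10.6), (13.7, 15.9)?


x range: [-8.2, 29.8]
y range: [-15.4, 24.4]
Bounding box: (-8.2,-15.4) to (29.8,24.4)

(-8.2,-15.4) to (29.8,24.4)


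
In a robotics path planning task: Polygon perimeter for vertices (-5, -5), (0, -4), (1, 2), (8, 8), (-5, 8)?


Sides: (-5, -5)->(0, -4): sqrt(26) = 5.09902, (0, -4)->(1, 2): sqrt(37) = 6.082763, (1, 2)->(8, 8): sqrt(85) = 9.219544, (8, 8)->(-5, 8): sqrt(169) = 13, (-5, 8)->(-5, -5): sqrt(169) = 13
Sum = 46.401327
Perimeter = 46.4013

46.4013


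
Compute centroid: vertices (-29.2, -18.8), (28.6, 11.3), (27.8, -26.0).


Centroid = ((x_A+x_B+x_C)/3, (y_A+y_B+y_C)/3)
= (((-29.2)+28.6+27.8)/3, ((-18.8)+11.3+(-26))/3)
= (9.0667, -11.1667)

(9.0667, -11.1667)


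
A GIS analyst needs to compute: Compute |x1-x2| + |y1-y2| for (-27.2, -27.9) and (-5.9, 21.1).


|(-27.2)-(-5.9)| + |(-27.9)-21.1| = 21.3 + 49 = 70.3

70.3


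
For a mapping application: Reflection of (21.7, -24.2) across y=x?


Reflection over y=x: (x,y) -> (y,x)
(21.7, -24.2) -> (-24.2, 21.7)

(-24.2, 21.7)


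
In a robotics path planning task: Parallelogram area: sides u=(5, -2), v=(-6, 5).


|u x v| = |5*5 - (-2)*(-6)|
= |25 - 12| = 13

13


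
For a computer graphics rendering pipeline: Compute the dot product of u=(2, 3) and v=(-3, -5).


u . v = u_x*v_x + u_y*v_y = 2*(-3) + 3*(-5)
= (-6) + (-15) = -21

-21


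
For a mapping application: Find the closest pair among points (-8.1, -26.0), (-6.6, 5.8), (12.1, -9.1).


d(P0,P1) = 31.8354, d(P0,P2) = 26.3372, d(P1,P2) = 23.9102
Closest: P1 and P2

Closest pair: (-6.6, 5.8) and (12.1, -9.1), distance = 23.9102


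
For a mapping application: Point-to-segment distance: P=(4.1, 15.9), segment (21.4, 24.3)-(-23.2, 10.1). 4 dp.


Project P onto AB: t = 0.4066 (clamped to [0,1])
Closest point on segment: (3.264, 18.5258)
Distance: 2.7556

2.7556
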